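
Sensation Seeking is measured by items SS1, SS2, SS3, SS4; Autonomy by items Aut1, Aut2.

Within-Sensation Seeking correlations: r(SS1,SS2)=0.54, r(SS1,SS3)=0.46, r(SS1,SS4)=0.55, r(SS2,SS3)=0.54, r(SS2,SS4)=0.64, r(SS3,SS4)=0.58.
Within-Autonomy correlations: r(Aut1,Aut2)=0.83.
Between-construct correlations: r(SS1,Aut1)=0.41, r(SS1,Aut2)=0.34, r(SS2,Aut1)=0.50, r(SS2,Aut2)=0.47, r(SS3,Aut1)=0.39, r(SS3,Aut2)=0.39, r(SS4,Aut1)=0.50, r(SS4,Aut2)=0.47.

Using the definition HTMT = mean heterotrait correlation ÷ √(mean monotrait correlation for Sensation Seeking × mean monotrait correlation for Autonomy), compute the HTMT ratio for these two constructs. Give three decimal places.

0.641

Between-construct mean = 3.47/8 = 0.4338.
Mean within-SS = 3.31/6 = 0.5517; mean within-Aut = 0.83/1 = 0.8300.
Geometric mean = √(0.5517 × 0.8300) = 0.6767.
HTMT = 0.4338 / 0.6767 = 0.641.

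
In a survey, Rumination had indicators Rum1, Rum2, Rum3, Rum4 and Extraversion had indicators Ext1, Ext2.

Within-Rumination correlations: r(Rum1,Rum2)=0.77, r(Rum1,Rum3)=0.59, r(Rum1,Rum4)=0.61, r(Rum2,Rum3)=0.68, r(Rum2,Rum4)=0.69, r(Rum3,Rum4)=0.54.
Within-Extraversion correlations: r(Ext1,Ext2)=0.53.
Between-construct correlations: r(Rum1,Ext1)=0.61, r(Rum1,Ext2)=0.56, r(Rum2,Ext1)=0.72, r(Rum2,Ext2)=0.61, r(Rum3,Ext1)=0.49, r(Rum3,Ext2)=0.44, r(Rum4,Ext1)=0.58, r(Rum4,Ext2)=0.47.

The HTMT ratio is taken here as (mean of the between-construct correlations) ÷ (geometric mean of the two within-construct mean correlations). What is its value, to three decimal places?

Mean heterotrait r = 4.48/8 = 0.5600.
Mean within-Rum = 3.88/6 = 0.6467; mean within-Ext = 0.53/1 = 0.5300.
Geometric mean = √(0.6467 × 0.5300) = 0.5854.
HTMT = 0.5600 / 0.5854 = 0.957.

0.957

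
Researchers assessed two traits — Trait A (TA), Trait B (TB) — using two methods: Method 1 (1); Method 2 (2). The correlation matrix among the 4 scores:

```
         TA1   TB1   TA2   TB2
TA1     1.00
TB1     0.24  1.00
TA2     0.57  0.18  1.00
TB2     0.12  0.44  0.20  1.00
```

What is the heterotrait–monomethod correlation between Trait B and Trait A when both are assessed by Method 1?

0.24

Different traits, same method: r(TB1, TA1) = 0.24.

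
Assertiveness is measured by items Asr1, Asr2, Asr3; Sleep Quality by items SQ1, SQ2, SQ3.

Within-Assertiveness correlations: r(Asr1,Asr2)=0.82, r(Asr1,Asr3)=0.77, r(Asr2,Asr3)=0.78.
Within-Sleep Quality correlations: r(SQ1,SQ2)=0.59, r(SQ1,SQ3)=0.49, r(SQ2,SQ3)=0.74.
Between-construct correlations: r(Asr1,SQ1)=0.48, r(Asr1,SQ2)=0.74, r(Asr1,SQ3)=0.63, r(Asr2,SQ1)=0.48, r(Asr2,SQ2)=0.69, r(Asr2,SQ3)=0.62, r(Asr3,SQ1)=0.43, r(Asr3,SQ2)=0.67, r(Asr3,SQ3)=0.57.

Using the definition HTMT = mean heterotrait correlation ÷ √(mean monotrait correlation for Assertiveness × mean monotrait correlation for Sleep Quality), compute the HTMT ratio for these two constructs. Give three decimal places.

Mean between = 5.31/9 = 0.5900.
Mean within-Asr = 2.37/3 = 0.7900; mean within-SQ = 1.82/3 = 0.6067.
Geometric mean = √(0.7900 × 0.6067) = 0.6923.
HTMT = 0.5900 / 0.6923 = 0.852.

0.852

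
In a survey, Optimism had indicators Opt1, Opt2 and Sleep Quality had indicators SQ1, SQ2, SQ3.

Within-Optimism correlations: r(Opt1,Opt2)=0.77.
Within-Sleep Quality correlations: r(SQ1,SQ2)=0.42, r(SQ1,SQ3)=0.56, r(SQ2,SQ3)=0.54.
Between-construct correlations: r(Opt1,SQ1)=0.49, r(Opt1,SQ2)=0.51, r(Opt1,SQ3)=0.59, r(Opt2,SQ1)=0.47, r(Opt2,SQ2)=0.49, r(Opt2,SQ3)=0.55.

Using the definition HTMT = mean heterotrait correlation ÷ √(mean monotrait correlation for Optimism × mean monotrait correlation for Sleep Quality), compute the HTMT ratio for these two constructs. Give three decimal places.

0.827

Mean between = 3.10/6 = 0.5167.
Mean within-Opt = 0.77/1 = 0.7700; mean within-SQ = 1.52/3 = 0.5067.
Geometric mean = √(0.7700 × 0.5067) = 0.6246.
HTMT = 0.5167 / 0.6246 = 0.827.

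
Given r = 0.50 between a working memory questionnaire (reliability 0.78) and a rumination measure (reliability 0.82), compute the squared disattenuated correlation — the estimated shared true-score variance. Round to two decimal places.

0.39

Disattenuated r = 0.50 / √(0.78 × 0.82) = 0.50 / 0.7997 = 0.6252.
Shared true-score variance = 0.6252² = 0.3909 ≈ 0.39.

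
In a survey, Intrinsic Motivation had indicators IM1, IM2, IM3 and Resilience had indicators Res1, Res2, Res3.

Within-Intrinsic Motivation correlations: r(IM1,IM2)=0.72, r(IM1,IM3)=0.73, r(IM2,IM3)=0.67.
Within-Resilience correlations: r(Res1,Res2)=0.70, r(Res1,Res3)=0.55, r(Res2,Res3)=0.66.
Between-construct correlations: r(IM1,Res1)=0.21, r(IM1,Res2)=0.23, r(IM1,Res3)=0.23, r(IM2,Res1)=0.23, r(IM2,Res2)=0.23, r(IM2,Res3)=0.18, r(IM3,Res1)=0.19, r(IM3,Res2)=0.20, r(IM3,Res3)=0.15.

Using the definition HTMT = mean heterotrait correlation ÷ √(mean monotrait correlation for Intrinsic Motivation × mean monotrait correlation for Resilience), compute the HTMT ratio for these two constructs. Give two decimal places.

Between-construct mean = 1.85/9 = 0.2056.
Mean within-IM = 2.12/3 = 0.7067; mean within-Res = 1.91/3 = 0.6367.
Geometric mean = √(0.7067 × 0.6367) = 0.6708.
HTMT = 0.2056 / 0.6708 = 0.31.

0.31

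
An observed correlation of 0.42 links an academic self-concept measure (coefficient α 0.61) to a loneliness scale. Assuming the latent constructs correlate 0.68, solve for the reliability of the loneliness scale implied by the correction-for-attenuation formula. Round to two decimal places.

0.63

r_true = r_obs / √(r_xx · r_yy) ⇒ 0.68 = 0.42 / √(0.61 · r_yy).
√(0.61 · r_yy) = 0.42 / 0.68 = 0.6176; 0.61 · r_yy = 0.3814; r_yy = 0.3814 / 0.61 ≈ 0.63.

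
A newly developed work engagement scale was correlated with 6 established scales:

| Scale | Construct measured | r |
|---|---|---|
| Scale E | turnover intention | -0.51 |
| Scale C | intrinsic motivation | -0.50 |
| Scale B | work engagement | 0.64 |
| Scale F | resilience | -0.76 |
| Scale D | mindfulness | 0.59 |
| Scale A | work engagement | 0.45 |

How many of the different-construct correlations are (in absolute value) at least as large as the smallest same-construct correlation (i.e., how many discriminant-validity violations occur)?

Convergent (same construct = work engagement): Scale B, Scale A.
Smallest convergent = 0.45. Discriminant |r|: 0.51, 0.50, 0.76, 0.59; count ≥ 0.45 → 4.

4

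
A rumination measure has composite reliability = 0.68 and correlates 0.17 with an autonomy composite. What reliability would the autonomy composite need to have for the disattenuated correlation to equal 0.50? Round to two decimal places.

0.17

r_true = r_obs / √(r_xx · r_yy) ⇒ 0.50 = 0.17 / √(0.68 · r_yy).
√(0.68 · r_yy) = 0.17 / 0.50 = 0.3400; 0.68 · r_yy = 0.1156; r_yy = 0.1156 / 0.68 ≈ 0.17.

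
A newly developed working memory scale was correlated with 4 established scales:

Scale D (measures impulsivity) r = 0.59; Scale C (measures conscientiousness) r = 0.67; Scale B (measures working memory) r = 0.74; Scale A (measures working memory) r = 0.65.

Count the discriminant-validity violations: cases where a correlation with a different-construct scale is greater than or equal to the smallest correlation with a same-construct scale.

1

Convergent (same construct = working memory): Scale B, Scale A.
Smallest convergent = 0.65. Discriminant values: 0.59, 0.67; count ≥ 0.65 → 1.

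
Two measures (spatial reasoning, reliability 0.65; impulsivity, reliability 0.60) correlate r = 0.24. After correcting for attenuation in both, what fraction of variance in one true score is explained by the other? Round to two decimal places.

Disattenuated r = 0.24 / √(0.65 × 0.60) = 0.24 / 0.6245 = 0.3843.
Shared true-score variance = 0.3843² = 0.1477 ≈ 0.15.

0.15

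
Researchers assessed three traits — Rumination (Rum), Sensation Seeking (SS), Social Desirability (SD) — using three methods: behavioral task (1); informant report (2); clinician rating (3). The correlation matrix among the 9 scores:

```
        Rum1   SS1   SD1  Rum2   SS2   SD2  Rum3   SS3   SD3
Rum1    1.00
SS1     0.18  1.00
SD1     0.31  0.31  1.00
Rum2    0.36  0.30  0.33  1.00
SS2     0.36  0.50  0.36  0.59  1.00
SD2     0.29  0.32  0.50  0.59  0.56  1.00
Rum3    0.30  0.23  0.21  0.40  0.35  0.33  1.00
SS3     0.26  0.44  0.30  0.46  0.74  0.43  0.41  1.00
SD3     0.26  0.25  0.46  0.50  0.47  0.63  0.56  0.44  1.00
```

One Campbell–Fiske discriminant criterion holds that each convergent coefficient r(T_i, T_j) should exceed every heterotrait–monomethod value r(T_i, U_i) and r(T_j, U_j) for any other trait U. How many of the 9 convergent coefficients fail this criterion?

7

Convergent coefficients and their comparison sets:
Rum (methods 1·2): 0.36 vs {0.18, 0.59, 0.31, 0.59} → fail.
Rum (methods 1·3): 0.30 vs {0.18, 0.41, 0.31, 0.56} → fail.
Rum (methods 2·3): 0.40 vs {0.59, 0.41, 0.59, 0.56} → fail.
SS (methods 1·2): 0.50 vs {0.18, 0.59, 0.31, 0.56} → fail.
SS (methods 1·3): 0.44 vs {0.18, 0.41, 0.31, 0.44} → fail.
SS (methods 2·3): 0.74 vs {0.59, 0.41, 0.56, 0.44} → pass.
SD (methods 1·2): 0.50 vs {0.31, 0.59, 0.31, 0.56} → fail.
SD (methods 1·3): 0.46 vs {0.31, 0.56, 0.31, 0.44} → fail.
SD (methods 2·3): 0.63 vs {0.59, 0.56, 0.56, 0.44} → pass.
7 of 9 fail.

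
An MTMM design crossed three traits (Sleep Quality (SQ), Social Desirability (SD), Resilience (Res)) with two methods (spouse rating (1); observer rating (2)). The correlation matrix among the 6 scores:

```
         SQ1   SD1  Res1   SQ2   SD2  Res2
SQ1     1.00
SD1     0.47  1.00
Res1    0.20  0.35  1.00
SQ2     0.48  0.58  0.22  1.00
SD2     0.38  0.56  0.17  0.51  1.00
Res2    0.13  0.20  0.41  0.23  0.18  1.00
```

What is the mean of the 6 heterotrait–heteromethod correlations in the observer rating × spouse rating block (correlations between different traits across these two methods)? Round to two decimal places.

HTHM values (method 2 × method 1): 0.58, 0.22, 0.38, 0.17, 0.13, 0.20; mean = 1.68/6 = 0.28.

0.28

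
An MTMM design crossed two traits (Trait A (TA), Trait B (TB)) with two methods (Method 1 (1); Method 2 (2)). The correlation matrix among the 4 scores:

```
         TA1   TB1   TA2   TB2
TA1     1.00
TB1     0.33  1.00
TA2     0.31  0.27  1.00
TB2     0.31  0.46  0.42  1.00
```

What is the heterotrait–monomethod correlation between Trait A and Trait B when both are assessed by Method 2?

Different traits, same method: r(TA2, TB2) = 0.42.

0.42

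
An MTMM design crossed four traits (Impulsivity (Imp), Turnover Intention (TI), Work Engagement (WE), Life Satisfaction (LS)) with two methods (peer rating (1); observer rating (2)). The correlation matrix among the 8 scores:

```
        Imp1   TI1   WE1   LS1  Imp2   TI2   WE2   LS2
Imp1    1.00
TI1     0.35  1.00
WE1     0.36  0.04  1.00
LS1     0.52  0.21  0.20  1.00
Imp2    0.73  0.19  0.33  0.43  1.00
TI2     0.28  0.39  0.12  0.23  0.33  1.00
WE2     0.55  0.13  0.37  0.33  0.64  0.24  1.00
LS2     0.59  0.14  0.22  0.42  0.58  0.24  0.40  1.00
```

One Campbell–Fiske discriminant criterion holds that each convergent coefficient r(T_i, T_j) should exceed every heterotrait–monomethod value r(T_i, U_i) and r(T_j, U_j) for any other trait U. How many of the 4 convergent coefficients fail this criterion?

Convergent coefficients and their comparison sets:
Imp (methods 1·2): 0.73 vs {0.35, 0.33, 0.36, 0.64, 0.52, 0.58} → pass.
TI (methods 1·2): 0.39 vs {0.35, 0.33, 0.04, 0.24, 0.21, 0.24} → pass.
WE (methods 1·2): 0.37 vs {0.36, 0.64, 0.04, 0.24, 0.20, 0.40} → fail.
LS (methods 1·2): 0.42 vs {0.52, 0.58, 0.21, 0.24, 0.20, 0.40} → fail.
2 of 4 fail.

2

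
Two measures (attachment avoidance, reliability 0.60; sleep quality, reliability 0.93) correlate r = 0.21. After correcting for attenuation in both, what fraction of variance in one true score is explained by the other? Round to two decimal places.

Disattenuated r = 0.21 / √(0.60 × 0.93) = 0.21 / 0.7470 = 0.2811.
Shared true-score variance = 0.2811² = 0.0790 ≈ 0.08.

0.08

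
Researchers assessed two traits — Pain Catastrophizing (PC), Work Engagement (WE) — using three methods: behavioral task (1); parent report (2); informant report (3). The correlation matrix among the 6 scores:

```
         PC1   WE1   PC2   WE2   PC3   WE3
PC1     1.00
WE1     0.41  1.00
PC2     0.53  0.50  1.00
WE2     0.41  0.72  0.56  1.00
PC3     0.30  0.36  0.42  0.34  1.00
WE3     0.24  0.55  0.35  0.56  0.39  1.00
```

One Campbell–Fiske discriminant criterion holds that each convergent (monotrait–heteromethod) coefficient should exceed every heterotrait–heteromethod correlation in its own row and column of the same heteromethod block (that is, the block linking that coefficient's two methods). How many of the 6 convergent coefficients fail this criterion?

Convergent coefficients and their comparison sets:
PC (methods 1·2): 0.53 vs {0.41, 0.50} → pass.
PC (methods 1·3): 0.30 vs {0.24, 0.36} → fail.
PC (methods 2·3): 0.42 vs {0.35, 0.34} → pass.
WE (methods 1·2): 0.72 vs {0.50, 0.41} → pass.
WE (methods 1·3): 0.55 vs {0.36, 0.24} → pass.
WE (methods 2·3): 0.56 vs {0.34, 0.35} → pass.
1 of 6 fail.

1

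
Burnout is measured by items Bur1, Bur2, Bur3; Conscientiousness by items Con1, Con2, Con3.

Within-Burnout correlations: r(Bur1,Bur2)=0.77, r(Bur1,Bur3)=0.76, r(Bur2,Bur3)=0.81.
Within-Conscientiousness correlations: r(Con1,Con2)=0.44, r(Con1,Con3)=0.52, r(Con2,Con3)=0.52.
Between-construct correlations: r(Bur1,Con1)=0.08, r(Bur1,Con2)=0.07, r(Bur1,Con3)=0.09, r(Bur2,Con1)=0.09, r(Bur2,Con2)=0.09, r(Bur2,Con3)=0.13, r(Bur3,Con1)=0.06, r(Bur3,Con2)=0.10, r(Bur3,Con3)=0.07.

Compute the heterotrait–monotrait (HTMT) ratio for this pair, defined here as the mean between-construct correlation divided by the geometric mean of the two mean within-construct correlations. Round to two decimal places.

0.14

Mean between = 0.78/9 = 0.0867.
Mean within-Bur = 2.34/3 = 0.7800; mean within-Con = 1.48/3 = 0.4933.
Geometric mean = √(0.7800 × 0.4933) = 0.6203.
HTMT = 0.0867 / 0.6203 = 0.14.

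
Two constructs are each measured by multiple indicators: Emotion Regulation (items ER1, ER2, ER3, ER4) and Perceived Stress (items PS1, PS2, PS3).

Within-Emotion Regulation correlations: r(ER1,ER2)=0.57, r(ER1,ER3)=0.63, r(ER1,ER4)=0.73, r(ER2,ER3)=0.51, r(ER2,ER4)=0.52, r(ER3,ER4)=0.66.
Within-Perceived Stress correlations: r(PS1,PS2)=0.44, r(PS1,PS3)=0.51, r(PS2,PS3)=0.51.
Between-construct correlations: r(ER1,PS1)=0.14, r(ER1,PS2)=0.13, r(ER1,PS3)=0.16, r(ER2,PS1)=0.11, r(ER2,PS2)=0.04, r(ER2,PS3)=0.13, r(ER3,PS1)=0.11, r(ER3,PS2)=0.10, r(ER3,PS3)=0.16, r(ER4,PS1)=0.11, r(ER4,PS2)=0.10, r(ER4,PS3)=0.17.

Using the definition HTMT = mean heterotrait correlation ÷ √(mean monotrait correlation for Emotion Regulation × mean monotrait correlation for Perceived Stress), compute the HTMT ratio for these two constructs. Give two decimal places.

0.22

Between-construct mean = 1.46/12 = 0.1217.
Mean within-ER = 3.62/6 = 0.6033; mean within-PS = 1.46/3 = 0.4867.
Geometric mean = √(0.6033 × 0.4867) = 0.5419.
HTMT = 0.1217 / 0.5419 = 0.22.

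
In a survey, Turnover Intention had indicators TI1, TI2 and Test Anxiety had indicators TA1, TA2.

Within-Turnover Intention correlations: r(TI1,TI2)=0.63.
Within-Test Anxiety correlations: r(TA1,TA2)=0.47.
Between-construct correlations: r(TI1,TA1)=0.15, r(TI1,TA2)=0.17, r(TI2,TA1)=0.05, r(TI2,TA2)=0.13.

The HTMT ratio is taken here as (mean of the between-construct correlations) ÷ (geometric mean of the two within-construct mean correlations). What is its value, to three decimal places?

Mean heterotrait r = 0.50/4 = 0.1250.
Mean within-TI = 0.63/1 = 0.6300; mean within-TA = 0.47/1 = 0.4700.
Geometric mean = √(0.6300 × 0.4700) = 0.5442.
HTMT = 0.1250 / 0.5442 = 0.230.

0.230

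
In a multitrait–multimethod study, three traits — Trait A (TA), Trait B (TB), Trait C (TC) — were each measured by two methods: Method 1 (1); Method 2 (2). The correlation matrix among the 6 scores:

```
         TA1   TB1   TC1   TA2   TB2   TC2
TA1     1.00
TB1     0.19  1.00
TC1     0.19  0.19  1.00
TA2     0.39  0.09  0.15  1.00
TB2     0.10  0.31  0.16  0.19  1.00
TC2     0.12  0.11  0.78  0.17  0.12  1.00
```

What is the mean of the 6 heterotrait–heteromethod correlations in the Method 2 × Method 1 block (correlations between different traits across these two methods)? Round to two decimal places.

0.12

HTHM values (method 2 × method 1): 0.09, 0.15, 0.10, 0.16, 0.12, 0.11; mean = 0.73/6 = 0.12.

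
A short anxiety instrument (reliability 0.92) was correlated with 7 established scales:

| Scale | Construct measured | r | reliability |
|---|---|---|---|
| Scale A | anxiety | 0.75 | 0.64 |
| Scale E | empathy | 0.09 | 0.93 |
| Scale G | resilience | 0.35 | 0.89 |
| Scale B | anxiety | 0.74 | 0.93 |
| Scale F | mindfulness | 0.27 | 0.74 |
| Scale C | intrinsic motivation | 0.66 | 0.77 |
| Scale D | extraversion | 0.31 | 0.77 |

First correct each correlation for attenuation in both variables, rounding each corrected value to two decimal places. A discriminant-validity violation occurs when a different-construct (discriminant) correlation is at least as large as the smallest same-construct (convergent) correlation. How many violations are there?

0

Disattenuated r (r / √(r_scale · r_new)):
  Scale A (conv): 0.75 / √(0.64·0.92) = 0.98
  Scale E (disc): 0.09 / √(0.93·0.92) = 0.10
  Scale G (disc): 0.35 / √(0.89·0.92) = 0.39
  Scale B (conv): 0.74 / √(0.93·0.92) = 0.80
  Scale F (disc): 0.27 / √(0.74·0.92) = 0.33
  Scale C (disc): 0.66 / √(0.77·0.92) = 0.78
  Scale D (disc): 0.31 / √(0.77·0.92) = 0.37
Smallest convergent = 0.80. Discriminant values: 0.10, 0.39, 0.33, 0.78, 0.37; count ≥ 0.80 → 0.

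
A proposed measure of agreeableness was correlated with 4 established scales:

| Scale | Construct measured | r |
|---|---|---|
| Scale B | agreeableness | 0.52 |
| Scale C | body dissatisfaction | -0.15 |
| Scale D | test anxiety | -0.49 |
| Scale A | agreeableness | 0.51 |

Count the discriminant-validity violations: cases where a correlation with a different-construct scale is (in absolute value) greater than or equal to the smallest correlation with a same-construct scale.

0

Convergent (same construct = agreeableness): Scale B, Scale A.
Smallest convergent = 0.51. Discriminant |r|: 0.15, 0.49; count ≥ 0.51 → 0.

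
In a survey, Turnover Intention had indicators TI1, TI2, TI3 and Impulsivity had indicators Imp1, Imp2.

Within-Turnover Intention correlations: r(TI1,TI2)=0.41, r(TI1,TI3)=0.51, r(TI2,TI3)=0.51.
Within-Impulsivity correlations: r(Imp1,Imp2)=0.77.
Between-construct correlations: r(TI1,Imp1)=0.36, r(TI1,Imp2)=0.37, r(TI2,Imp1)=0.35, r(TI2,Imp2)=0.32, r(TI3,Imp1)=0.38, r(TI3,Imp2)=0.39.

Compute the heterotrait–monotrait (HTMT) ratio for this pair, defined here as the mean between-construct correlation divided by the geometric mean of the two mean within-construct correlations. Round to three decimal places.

Mean heterotrait r = 2.17/6 = 0.3617.
Mean within-TI = 1.43/3 = 0.4767; mean within-Imp = 0.77/1 = 0.7700.
Geometric mean = √(0.4767 × 0.7700) = 0.6059.
HTMT = 0.3617 / 0.6059 = 0.597.

0.597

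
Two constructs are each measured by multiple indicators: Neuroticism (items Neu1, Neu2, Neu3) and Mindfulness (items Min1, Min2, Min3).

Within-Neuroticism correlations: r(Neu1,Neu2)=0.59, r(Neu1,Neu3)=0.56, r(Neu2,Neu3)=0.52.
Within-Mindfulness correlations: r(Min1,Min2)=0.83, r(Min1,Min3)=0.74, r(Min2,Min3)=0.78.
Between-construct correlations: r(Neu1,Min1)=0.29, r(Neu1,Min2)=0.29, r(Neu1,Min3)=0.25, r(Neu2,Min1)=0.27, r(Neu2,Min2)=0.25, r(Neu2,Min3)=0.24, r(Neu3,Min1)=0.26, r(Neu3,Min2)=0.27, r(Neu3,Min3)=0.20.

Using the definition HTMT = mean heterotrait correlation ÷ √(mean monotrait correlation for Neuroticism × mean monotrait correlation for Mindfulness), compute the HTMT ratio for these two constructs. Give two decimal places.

0.39

Mean heterotrait r = 2.32/9 = 0.2578.
Mean within-Neu = 1.67/3 = 0.5567; mean within-Min = 2.35/3 = 0.7833.
Geometric mean = √(0.5567 × 0.7833) = 0.6604.
HTMT = 0.2578 / 0.6604 = 0.39.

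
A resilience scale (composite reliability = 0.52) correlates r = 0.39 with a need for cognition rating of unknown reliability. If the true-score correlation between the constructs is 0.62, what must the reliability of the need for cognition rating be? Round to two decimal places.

0.76

r_true = r_obs / √(r_xx · r_yy) ⇒ 0.62 = 0.39 / √(0.52 · r_yy).
√(0.52 · r_yy) = 0.39 / 0.62 = 0.6290; 0.52 · r_yy = 0.3956; r_yy = 0.3956 / 0.52 ≈ 0.76.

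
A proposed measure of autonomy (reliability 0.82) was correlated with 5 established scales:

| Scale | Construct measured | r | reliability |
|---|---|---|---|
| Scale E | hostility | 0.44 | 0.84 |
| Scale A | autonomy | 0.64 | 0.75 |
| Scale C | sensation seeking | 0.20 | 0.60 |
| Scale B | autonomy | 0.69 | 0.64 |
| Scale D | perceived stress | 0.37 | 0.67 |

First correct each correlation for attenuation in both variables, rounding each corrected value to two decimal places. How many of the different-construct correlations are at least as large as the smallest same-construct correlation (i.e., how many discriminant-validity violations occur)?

Disattenuated r (r / √(r_scale · r_new)):
  Scale E (disc): 0.44 / √(0.84·0.82) = 0.53
  Scale A (conv): 0.64 / √(0.75·0.82) = 0.82
  Scale C (disc): 0.20 / √(0.60·0.82) = 0.29
  Scale B (conv): 0.69 / √(0.64·0.82) = 0.95
  Scale D (disc): 0.37 / √(0.67·0.82) = 0.50
Smallest convergent = 0.82. Discriminant values: 0.53, 0.29, 0.50; count ≥ 0.82 → 0.

0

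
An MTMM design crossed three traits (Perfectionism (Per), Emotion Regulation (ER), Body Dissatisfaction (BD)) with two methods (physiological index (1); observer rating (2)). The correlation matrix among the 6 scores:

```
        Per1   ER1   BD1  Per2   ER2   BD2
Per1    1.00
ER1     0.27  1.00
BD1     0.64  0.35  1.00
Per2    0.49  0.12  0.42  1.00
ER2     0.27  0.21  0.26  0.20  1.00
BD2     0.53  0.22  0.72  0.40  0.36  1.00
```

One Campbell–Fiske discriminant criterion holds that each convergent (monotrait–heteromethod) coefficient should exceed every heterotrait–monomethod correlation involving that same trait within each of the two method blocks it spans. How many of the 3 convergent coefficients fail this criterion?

Convergent coefficients and their comparison sets:
Per (methods 1·2): 0.49 vs {0.27, 0.20, 0.64, 0.40} → fail.
ER (methods 1·2): 0.21 vs {0.27, 0.20, 0.35, 0.36} → fail.
BD (methods 1·2): 0.72 vs {0.64, 0.40, 0.35, 0.36} → pass.
2 of 3 fail.

2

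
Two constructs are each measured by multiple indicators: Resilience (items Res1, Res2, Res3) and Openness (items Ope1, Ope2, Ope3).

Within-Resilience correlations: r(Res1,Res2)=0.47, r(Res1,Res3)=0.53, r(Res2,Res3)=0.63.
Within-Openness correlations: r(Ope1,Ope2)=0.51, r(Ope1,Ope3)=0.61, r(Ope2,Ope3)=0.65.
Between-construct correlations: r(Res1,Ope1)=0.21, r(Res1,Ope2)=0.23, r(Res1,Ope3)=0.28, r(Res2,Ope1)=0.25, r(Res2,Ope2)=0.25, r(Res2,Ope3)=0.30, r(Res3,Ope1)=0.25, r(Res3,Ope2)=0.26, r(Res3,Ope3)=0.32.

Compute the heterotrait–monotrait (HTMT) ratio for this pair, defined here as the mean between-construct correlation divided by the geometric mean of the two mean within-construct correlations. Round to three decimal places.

0.461

Between-construct mean = 2.35/9 = 0.2611.
Mean within-Res = 1.63/3 = 0.5433; mean within-Ope = 1.77/3 = 0.5900.
Geometric mean = √(0.5433 × 0.5900) = 0.5662.
HTMT = 0.2611 / 0.5662 = 0.461.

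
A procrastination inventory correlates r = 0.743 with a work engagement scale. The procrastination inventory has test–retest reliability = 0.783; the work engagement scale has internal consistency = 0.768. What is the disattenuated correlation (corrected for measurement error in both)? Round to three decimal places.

r_true = r_obs / √(r_xx · r_yy) = 0.743 / √(0.783 × 0.768) = 0.743 / √0.601344 = 0.743 / 0.7755 ≈ 0.958.

0.958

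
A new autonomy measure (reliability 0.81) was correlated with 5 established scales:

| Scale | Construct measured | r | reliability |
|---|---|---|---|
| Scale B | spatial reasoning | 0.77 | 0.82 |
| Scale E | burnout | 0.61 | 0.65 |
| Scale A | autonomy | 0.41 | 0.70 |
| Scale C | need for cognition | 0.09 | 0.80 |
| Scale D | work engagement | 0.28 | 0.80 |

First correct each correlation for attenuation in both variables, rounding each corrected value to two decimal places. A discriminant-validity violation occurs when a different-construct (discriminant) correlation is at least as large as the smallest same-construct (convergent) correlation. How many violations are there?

2

Disattenuated r (r / √(r_scale · r_new)):
  Scale B (disc): 0.77 / √(0.82·0.81) = 0.94
  Scale E (disc): 0.61 / √(0.65·0.81) = 0.84
  Scale A (conv): 0.41 / √(0.70·0.81) = 0.54
  Scale C (disc): 0.09 / √(0.80·0.81) = 0.11
  Scale D (disc): 0.28 / √(0.80·0.81) = 0.35
Smallest convergent = 0.54. Discriminant values: 0.94, 0.84, 0.11, 0.35; count ≥ 0.54 → 2.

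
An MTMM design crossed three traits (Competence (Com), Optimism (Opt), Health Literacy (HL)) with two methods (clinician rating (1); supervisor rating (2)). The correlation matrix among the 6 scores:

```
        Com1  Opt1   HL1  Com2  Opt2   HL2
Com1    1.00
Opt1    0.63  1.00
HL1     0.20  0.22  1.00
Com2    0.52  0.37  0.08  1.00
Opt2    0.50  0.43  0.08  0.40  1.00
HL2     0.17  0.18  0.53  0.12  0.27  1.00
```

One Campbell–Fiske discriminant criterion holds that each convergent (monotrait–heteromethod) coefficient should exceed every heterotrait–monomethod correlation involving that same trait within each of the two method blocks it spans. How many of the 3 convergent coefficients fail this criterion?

Checking each validity diagonal entry against its comparison values:
Com (methods 1·2): 0.52 vs {0.63, 0.40, 0.20, 0.12} → fail.
Opt (methods 1·2): 0.43 vs {0.63, 0.40, 0.22, 0.27} → fail.
HL (methods 1·2): 0.53 vs {0.20, 0.12, 0.22, 0.27} → pass.
2 of 3 fail.

2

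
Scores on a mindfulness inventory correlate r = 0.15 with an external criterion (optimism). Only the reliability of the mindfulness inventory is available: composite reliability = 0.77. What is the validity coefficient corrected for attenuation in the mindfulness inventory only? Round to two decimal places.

0.17

Single correction: r_c = r_obs / √r_xx = 0.15 / √0.77 = 0.15 / 0.8775 ≈ 0.17.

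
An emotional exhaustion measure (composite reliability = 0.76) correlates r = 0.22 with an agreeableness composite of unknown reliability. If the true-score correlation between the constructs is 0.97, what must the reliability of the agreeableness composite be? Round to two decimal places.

r_true = r_obs / √(r_xx · r_yy) ⇒ 0.97 = 0.22 / √(0.76 · r_yy).
√(0.76 · r_yy) = 0.22 / 0.97 = 0.2268; 0.76 · r_yy = 0.0514; r_yy = 0.0514 / 0.76 ≈ 0.07.

0.07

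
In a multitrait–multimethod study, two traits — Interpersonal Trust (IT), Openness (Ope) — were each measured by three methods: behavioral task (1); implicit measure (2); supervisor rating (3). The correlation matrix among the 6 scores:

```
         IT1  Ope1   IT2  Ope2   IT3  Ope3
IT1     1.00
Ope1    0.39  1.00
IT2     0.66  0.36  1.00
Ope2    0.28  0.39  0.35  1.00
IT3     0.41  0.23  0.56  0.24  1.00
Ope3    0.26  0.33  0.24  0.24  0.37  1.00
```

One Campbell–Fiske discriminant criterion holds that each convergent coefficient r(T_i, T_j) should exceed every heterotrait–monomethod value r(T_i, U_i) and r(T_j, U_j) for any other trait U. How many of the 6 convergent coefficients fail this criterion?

Convergent coefficients and their comparison sets:
IT (methods 1·2): 0.66 vs {0.39, 0.35} → pass.
IT (methods 1·3): 0.41 vs {0.39, 0.37} → pass.
IT (methods 2·3): 0.56 vs {0.35, 0.37} → pass.
Ope (methods 1·2): 0.39 vs {0.39, 0.35} → fail.
Ope (methods 1·3): 0.33 vs {0.39, 0.37} → fail.
Ope (methods 2·3): 0.24 vs {0.35, 0.37} → fail.
3 of 6 fail.

3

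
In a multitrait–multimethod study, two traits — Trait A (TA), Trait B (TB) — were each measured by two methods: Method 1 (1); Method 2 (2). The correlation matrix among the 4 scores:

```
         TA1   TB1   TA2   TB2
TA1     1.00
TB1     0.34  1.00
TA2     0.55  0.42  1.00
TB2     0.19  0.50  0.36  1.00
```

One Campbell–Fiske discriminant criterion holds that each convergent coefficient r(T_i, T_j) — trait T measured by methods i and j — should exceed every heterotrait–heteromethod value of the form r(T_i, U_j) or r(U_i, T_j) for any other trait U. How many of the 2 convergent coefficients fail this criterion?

0

Each convergent coefficient versus the relevant comparison correlations:
TA (methods 1·2): 0.55 vs {0.19, 0.42} → pass.
TB (methods 1·2): 0.50 vs {0.42, 0.19} → pass.
0 of 2 fail.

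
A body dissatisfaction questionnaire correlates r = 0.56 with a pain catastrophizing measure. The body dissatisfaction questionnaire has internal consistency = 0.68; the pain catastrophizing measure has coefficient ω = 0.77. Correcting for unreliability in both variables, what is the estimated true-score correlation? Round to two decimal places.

r_true = r_obs / √(r_xx · r_yy) = 0.56 / √(0.68 × 0.77) = 0.56 / √0.5236 = 0.56 / 0.7236 ≈ 0.77.

0.77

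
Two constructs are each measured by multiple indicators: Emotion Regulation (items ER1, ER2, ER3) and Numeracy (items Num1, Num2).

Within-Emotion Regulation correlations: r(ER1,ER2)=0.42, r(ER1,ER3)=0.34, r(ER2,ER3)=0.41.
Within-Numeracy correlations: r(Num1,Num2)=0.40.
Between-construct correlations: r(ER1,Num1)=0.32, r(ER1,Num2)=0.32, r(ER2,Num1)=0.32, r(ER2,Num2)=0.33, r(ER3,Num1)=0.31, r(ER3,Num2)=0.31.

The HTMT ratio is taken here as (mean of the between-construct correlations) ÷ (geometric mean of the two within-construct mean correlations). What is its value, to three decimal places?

Mean between = 1.91/6 = 0.3183.
Mean within-ER = 1.17/3 = 0.3900; mean within-Num = 0.40/1 = 0.4000.
Geometric mean = √(0.3900 × 0.4000) = 0.3950.
HTMT = 0.3183 / 0.3950 = 0.806.

0.806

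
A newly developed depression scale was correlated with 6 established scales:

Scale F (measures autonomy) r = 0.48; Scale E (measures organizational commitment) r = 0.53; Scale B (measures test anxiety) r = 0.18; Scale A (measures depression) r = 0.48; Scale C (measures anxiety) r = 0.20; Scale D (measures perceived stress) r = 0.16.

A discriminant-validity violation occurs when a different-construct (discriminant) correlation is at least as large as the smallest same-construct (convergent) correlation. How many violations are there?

2

Convergent (same construct = depression): Scale A.
Smallest convergent = 0.48. Discriminant values: 0.48, 0.53, 0.18, 0.20, 0.16; count ≥ 0.48 → 2.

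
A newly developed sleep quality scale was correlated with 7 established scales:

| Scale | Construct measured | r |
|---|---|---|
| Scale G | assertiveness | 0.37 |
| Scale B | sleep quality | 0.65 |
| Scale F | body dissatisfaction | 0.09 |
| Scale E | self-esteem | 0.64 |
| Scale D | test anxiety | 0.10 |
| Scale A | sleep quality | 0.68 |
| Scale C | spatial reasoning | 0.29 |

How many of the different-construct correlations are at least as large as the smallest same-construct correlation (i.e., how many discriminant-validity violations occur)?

Convergent (same construct = sleep quality): Scale B, Scale A.
Smallest convergent = 0.65. Discriminant values: 0.37, 0.09, 0.64, 0.10, 0.29; count ≥ 0.65 → 0.

0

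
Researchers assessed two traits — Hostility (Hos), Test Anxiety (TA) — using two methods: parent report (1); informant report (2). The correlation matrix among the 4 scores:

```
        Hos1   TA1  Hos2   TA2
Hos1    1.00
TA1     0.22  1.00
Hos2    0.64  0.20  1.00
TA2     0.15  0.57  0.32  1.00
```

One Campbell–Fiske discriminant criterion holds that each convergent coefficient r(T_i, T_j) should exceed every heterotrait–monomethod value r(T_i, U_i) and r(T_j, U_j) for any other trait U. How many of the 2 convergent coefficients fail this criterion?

0

Checking each validity diagonal entry against its comparison values:
Hos (methods 1·2): 0.64 vs {0.22, 0.32} → pass.
TA (methods 1·2): 0.57 vs {0.22, 0.32} → pass.
0 of 2 fail.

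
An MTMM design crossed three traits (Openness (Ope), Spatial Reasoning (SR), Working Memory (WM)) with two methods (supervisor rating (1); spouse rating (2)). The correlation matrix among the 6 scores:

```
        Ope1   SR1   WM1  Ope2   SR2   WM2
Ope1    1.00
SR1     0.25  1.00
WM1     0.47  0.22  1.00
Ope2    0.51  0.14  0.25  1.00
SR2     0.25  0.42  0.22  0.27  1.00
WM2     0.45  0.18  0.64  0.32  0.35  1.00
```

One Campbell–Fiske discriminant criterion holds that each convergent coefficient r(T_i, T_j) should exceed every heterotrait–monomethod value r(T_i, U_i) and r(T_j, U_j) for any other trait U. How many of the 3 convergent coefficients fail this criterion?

Each convergent coefficient versus the relevant comparison correlations:
Ope (methods 1·2): 0.51 vs {0.25, 0.27, 0.47, 0.32} → pass.
SR (methods 1·2): 0.42 vs {0.25, 0.27, 0.22, 0.35} → pass.
WM (methods 1·2): 0.64 vs {0.47, 0.32, 0.22, 0.35} → pass.
0 of 3 fail.

0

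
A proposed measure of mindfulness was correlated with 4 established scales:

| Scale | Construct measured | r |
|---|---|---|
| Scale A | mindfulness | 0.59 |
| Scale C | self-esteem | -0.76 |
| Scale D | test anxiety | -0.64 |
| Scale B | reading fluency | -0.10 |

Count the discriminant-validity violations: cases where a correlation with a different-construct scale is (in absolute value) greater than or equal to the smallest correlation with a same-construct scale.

Convergent (same construct = mindfulness): Scale A.
Smallest convergent = 0.59. Discriminant |r|: 0.76, 0.64, 0.10; count ≥ 0.59 → 2.

2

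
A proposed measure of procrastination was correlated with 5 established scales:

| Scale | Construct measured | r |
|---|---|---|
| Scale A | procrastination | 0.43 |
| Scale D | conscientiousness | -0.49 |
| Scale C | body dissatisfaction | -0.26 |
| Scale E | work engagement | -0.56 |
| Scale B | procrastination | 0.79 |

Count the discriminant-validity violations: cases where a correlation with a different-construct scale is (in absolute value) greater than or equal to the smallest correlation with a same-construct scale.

2

Convergent (same construct = procrastination): Scale A, Scale B.
Smallest convergent = 0.43. Discriminant |r|: 0.49, 0.26, 0.56; count ≥ 0.43 → 2.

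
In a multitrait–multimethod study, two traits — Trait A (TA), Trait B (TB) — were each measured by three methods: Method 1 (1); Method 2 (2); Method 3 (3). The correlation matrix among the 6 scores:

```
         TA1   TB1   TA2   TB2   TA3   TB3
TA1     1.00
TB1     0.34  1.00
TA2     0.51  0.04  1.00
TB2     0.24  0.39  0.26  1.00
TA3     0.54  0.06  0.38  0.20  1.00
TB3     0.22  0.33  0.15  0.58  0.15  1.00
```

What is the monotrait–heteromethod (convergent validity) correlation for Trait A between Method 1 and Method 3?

0.54

Same trait (TA), different methods: r(TA1, TA3) = 0.54.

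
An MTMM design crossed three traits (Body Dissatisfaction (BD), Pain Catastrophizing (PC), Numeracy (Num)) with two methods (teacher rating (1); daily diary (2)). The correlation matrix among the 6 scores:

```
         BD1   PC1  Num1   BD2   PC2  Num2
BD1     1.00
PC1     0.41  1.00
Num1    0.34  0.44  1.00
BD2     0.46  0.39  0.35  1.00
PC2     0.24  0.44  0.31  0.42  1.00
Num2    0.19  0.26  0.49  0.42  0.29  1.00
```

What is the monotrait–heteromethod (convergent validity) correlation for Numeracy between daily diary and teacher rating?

0.49

Same trait (Num), different methods: r(Num2, Num1) = 0.49.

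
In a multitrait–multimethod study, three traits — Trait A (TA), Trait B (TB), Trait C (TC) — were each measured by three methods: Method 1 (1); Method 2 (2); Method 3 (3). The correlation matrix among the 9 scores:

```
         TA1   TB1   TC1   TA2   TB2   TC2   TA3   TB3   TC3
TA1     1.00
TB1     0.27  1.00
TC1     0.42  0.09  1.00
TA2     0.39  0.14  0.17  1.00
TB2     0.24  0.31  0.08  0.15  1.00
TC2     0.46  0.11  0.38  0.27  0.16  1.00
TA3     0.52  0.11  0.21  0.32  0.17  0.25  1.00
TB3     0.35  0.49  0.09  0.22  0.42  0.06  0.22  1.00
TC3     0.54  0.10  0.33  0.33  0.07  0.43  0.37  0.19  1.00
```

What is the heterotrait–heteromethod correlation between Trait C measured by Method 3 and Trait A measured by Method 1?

Different traits and methods: r(TC3, TA1) = 0.54.

0.54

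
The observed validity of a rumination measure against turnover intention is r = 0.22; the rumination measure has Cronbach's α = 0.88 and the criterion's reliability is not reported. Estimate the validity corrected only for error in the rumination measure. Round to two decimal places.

0.23

Single correction: r_c = r_obs / √r_xx = 0.22 / √0.88 = 0.22 / 0.9381 ≈ 0.23.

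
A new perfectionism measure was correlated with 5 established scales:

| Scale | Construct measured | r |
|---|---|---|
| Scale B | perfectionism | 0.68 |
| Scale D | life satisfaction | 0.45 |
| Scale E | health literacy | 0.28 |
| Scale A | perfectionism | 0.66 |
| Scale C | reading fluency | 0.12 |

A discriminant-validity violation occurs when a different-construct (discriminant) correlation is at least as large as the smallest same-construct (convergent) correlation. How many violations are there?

Convergent (same construct = perfectionism): Scale B, Scale A.
Smallest convergent = 0.66. Discriminant values: 0.45, 0.28, 0.12; count ≥ 0.66 → 0.

0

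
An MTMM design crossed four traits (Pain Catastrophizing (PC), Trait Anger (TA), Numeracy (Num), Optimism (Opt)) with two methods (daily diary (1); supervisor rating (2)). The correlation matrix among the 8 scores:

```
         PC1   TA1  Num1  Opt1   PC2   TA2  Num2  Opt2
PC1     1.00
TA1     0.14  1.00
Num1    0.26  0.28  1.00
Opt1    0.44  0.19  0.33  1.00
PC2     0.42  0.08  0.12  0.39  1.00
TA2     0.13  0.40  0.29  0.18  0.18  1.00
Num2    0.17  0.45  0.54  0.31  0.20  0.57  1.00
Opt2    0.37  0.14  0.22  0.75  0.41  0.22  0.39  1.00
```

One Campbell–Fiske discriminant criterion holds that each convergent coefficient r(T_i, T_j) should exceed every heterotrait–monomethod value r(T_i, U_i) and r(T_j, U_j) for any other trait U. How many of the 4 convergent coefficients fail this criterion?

3

Each convergent coefficient versus the relevant comparison correlations:
PC (methods 1·2): 0.42 vs {0.14, 0.18, 0.26, 0.20, 0.44, 0.41} → fail.
TA (methods 1·2): 0.40 vs {0.14, 0.18, 0.28, 0.57, 0.19, 0.22} → fail.
Num (methods 1·2): 0.54 vs {0.26, 0.20, 0.28, 0.57, 0.33, 0.39} → fail.
Opt (methods 1·2): 0.75 vs {0.44, 0.41, 0.19, 0.22, 0.33, 0.39} → pass.
3 of 4 fail.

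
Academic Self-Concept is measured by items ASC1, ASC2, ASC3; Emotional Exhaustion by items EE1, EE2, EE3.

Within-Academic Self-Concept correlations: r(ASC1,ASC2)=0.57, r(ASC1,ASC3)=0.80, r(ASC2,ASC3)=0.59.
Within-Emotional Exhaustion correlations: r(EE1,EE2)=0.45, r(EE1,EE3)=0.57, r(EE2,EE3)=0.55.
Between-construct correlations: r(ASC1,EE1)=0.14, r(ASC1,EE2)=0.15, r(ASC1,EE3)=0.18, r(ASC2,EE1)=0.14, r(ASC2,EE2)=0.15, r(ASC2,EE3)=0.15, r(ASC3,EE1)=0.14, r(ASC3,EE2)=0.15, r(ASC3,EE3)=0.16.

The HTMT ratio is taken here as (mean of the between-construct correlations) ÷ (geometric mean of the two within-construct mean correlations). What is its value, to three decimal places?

Between-construct mean = 1.36/9 = 0.1511.
Mean within-ASC = 1.96/3 = 0.6533; mean within-EE = 1.57/3 = 0.5233.
Geometric mean = √(0.6533 × 0.5233) = 0.5847.
HTMT = 0.1511 / 0.5847 = 0.258.

0.258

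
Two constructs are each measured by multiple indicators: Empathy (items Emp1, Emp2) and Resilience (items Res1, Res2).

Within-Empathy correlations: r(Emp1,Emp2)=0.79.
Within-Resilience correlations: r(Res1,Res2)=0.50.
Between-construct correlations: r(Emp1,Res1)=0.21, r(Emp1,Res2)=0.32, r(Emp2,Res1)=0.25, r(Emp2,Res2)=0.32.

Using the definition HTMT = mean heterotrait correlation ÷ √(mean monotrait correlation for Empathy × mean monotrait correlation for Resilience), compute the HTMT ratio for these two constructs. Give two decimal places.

0.44

Between-construct mean = 1.10/4 = 0.2750.
Mean within-Emp = 0.79/1 = 0.7900; mean within-Res = 0.50/1 = 0.5000.
Geometric mean = √(0.7900 × 0.5000) = 0.6285.
HTMT = 0.2750 / 0.6285 = 0.44.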